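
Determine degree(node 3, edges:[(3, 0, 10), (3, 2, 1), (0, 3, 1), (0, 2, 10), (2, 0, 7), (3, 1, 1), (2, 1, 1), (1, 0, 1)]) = incident: (3,0), (3,2), (0,3), (3,1)
= 4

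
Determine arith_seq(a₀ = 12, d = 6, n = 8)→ [12, 18, 24, 30, 36, 42, 48, 54]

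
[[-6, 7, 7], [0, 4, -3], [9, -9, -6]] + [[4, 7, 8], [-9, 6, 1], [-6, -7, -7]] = [[-2, 14, 15], [-9, 10, -2], [3, -16, -13]]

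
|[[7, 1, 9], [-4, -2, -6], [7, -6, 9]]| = -42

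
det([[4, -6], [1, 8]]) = (4)*(8) - (-6)*(1)
= 38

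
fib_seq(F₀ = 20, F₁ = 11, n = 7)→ F_2 = F_1 + F_0 = 31
F_3 = F_2 + F_1 = 42
F_4 = F_3 + F_2 = 73
...
= [20, 11, 31, 42, 73, 115, 188]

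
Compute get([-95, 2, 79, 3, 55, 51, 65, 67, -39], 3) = 3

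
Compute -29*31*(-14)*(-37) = -465682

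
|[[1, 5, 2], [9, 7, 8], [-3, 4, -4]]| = (1)*(1)*det([[7, 8], [4, -4]]) + (-1)*(5)*det([[9, 8], [-3, -4]]) + (1)*(2)*det([[9, 7], [-3, 4]])
= -60 + 60 + 114
= 114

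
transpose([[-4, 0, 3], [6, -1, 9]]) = [[-4, 6], [0, -1], [3, 9]]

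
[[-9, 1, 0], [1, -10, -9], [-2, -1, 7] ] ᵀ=[[-9, 1, -2], [1, -10, -1], [0, -9, 7]]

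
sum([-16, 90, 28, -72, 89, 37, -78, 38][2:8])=slice → [28, -72, 89, 37, -78, 38]
28 + (-72) + 89 + 37 + (-78) + 38
= 42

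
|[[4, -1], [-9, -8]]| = -41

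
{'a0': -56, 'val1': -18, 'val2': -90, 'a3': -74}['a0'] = -56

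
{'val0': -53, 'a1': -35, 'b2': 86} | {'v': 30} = {'val0': -53, 'a1': -35, 'b2': 86, 'v': 30}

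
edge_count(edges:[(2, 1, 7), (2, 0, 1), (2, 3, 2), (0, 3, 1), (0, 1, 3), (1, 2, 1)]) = 6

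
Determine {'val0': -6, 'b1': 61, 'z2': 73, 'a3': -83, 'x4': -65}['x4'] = -65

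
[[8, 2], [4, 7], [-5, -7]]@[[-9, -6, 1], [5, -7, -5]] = C[0][0] = (8)*(-9) + (2)*(5) = -62
C[0][1] = (8)*(-6) + (2)*(-7) = -62
C[0][2] = (8)*(1) + (2)*(-5) = -2
C[1][0] = (4)*(-9) + (7)*(5) = -1
C[1][1] = (4)*(-6) + (7)*(-7) = -73
C[1][2] = (4)*(1) + (7)*(-5) = -31
... (3 more cells)
= [[-62, -62, -2], [-1, -73, -31], [10, 79, 30]]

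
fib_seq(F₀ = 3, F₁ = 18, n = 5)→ [3, 18, 21, 39, 60]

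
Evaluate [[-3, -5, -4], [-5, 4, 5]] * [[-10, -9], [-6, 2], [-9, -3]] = C[0][0] = (-3)*(-10) + (-5)*(-6) + (-4)*(-9) = 96
C[0][1] = (-3)*(-9) + (-5)*(2) + (-4)*(-3) = 29
C[1][0] = (-5)*(-10) + (4)*(-6) + (5)*(-9) = -19
C[1][1] = (-5)*(-9) + (4)*(2) + (5)*(-3) = 38
= [[96, 29], [-19, 38]]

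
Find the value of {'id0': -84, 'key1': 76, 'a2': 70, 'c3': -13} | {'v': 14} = {'id0': -84, 'key1': 76, 'a2': 70, 'c3': -13, 'v': 14}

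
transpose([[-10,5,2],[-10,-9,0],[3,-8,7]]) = [[-10, -10, 3], [5, -9, -8], [2, 0, 7]]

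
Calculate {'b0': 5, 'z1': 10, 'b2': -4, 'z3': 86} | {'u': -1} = {'b0': 5, 'z1': 10, 'b2': -4, 'z3': 86, 'u': -1}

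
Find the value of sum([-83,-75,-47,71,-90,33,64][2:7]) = 31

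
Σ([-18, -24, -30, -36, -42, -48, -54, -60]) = -312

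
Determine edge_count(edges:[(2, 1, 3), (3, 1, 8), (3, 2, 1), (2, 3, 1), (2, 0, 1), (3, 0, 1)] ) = 6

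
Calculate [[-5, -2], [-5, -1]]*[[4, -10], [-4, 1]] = [[-12, 48], [-16, 49]]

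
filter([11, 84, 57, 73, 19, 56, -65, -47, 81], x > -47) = [11, 84, 57, 73, 19, 56, 81]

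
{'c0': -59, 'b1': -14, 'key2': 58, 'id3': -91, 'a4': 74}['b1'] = -14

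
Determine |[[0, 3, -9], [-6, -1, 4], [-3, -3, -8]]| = (1)*(0)*det([[-1, 4], [-3, -8]]) + (-1)*(3)*det([[-6, 4], [-3, -8]]) + (1)*(-9)*det([[-6, -1], [-3, -3]])
= 0 + -180 + -135
= -315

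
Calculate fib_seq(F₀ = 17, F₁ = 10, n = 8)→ F_2 = F_1 + F_0 = 27
F_3 = F_2 + F_1 = 37
F_4 = F_3 + F_2 = 64
...
= [17, 10, 27, 37, 64, 101, 165, 266]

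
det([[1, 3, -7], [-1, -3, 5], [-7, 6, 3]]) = 54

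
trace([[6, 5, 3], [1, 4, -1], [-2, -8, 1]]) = 11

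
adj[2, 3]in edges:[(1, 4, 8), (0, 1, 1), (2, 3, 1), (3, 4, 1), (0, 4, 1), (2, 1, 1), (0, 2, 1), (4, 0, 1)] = 1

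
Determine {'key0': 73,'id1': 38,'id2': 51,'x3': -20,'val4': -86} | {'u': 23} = {'key0': 73, 'id1': 38, 'id2': 51, 'x3': -20, 'val4': -86, 'u': 23}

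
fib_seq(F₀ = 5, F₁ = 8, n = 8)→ [5, 8, 13, 21, 34, 55, 89, 144]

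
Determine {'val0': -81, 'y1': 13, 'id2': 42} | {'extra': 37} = {'val0': -81, 'y1': 13, 'id2': 42, 'extra': 37}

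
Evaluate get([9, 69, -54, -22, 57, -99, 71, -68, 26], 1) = 69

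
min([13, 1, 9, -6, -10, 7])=-10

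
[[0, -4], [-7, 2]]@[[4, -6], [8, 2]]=[[-32, -8], [-12, 46]]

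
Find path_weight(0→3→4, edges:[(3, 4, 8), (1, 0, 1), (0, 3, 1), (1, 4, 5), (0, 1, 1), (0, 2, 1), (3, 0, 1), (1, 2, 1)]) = w(0→3)=1 + w(3→4)=8
= 9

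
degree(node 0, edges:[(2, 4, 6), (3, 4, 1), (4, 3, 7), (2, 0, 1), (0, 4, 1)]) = incident: (2,0), (0,4)
= 2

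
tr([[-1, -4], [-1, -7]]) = -8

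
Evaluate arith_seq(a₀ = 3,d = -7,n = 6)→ a_0 = 3 + 0*-7 = 3
a_1 = 3 + 1*-7 = -4
a_2 = 3 + 2*-7 = -11
...
= [3, -4, -11, -18, -25, -32]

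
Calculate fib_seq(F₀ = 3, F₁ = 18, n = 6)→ F_2 = F_1 + F_0 = 21
F_3 = F_2 + F_1 = 39
F_4 = F_3 + F_2 = 60
...
= [3, 18, 21, 39, 60, 99]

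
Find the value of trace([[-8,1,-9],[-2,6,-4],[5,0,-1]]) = diagonal: (-8) + 6 + (-1)
= -3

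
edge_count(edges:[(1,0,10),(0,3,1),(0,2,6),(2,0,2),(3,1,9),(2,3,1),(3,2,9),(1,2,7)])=8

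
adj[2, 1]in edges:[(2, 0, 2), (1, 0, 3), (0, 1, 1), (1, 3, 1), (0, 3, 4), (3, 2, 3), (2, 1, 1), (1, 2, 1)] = 1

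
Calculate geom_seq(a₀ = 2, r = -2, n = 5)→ a_0 = 2*(-2)^0 = 2
a_1 = 2*(-2)^1 = -4
a_2 = 2*(-2)^2 = 8
...
= [2, -4, 8, -16, 32]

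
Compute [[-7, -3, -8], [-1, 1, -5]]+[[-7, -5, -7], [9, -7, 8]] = [[-14, -8, -15], [8, -6, 3]]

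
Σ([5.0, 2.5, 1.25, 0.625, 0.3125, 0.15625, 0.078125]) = 9.921875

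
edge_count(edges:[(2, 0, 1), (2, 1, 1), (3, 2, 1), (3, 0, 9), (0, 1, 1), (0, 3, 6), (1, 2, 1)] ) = 7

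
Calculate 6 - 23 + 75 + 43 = 101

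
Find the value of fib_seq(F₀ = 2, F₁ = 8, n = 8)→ F_2 = F_1 + F_0 = 10
F_3 = F_2 + F_1 = 18
F_4 = F_3 + F_2 = 28
...
= [2, 8, 10, 18, 28, 46, 74, 120]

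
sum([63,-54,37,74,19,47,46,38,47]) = 317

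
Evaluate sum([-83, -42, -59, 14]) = (-83) + (-42) + (-59) + 14
= -170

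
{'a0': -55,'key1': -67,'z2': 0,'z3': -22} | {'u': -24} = {'a0': -55, 'key1': -67, 'z2': 0, 'z3': -22, 'u': -24}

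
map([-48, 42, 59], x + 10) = -48+10=-38, 42+10=52, 59+10=69
= [-38, 52, 69]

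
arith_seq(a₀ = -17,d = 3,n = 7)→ [-17, -14, -11, -8, -5, -2, 1]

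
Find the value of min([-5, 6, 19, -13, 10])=-13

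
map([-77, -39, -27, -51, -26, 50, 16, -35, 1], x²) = (-77)²=5929, (-39)²=1521, (-27)²=729, (-51)²=2601, (-26)²=676, (50)²=2500, (16)²=256, (-35)²=1225, (1)²=1
= [5929, 1521, 729, 2601, 676, 2500, 256, 1225, 1]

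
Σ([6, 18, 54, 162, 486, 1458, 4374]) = 6558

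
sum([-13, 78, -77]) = (-13) + 78 + (-77)
= -12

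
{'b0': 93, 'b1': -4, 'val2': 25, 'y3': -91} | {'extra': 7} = {'b0': 93, 'b1': -4, 'val2': 25, 'y3': -91, 'extra': 7}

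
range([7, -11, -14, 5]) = 21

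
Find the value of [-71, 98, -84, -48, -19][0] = -71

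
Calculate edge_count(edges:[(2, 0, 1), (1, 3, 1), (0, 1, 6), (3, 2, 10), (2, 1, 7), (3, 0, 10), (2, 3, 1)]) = 7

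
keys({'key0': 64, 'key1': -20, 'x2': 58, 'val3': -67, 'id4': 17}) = ['key0', 'key1', 'x2', 'val3', 'id4']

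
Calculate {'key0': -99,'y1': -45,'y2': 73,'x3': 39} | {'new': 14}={'key0': -99, 'y1': -45, 'y2': 73, 'x3': 39, 'new': 14}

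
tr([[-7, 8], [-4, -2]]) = diagonal: (-7) + (-2)
= -9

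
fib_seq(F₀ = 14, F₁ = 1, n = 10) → F_2 = F_1 + F_0 = 15
F_3 = F_2 + F_1 = 16
F_4 = F_3 + F_2 = 31
...
= [14, 1, 15, 16, 31, 47, 78, 125, 203, 328]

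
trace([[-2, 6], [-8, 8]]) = 6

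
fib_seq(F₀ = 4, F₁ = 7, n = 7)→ F_2 = F_1 + F_0 = 11
F_3 = F_2 + F_1 = 18
F_4 = F_3 + F_2 = 29
...
= [4, 7, 11, 18, 29, 47, 76]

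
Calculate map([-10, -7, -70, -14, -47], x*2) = [-20, -14, -140, -28, -94]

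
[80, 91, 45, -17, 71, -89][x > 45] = keep x where x > 45: 80✓, 91✓, 45✗, -17✗, 71✓, -89✗
= [80, 91, 71]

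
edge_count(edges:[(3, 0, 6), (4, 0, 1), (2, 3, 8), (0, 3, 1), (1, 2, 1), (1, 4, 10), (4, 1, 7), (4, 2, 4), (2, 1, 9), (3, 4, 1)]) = 10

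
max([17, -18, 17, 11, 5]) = 17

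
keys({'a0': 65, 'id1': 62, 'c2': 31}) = ['a0', 'id1', 'c2']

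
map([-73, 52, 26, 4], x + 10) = -73+10=-63, 52+10=62, 26+10=36, 4+10=14
= [-63, 62, 36, 14]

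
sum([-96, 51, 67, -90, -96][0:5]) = -164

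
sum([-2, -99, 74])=(-2) + (-99) + 74
= -27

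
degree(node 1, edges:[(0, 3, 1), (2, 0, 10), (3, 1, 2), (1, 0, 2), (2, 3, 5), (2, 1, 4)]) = incident: (3,1), (1,0), (2,1)
= 3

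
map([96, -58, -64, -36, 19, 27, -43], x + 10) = [106, -48, -54, -26, 29, 37, -33]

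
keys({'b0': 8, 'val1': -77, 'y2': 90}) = ['b0', 'val1', 'y2']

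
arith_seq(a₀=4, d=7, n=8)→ a_0 = 4 + 0*7 = 4
a_1 = 4 + 1*7 = 11
a_2 = 4 + 2*7 = 18
...
= [4, 11, 18, 25, 32, 39, 46, 53]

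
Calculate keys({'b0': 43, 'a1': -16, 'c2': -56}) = ['b0', 'a1', 'c2']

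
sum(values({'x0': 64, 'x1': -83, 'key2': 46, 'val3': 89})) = 116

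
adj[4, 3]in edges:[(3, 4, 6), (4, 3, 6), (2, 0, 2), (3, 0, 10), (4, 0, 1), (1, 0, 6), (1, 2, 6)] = 6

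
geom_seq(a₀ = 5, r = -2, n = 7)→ [5, -10, 20, -40, 80, -160, 320]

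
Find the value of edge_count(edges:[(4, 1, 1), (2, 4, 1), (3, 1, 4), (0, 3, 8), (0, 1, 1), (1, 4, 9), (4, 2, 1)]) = 7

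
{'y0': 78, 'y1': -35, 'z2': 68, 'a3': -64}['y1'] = -35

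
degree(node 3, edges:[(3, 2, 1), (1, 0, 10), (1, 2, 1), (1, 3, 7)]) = incident: (3,2), (1,3)
= 2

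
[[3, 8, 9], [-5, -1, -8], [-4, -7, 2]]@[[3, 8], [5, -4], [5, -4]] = C[0][0] = (3)*(3) + (8)*(5) + (9)*(5) = 94
C[0][1] = (3)*(8) + (8)*(-4) + (9)*(-4) = -44
C[1][0] = (-5)*(3) + (-1)*(5) + (-8)*(5) = -60
C[1][1] = (-5)*(8) + (-1)*(-4) + (-8)*(-4) = -4
C[2][0] = (-4)*(3) + (-7)*(5) + (2)*(5) = -37
C[2][1] = (-4)*(8) + (-7)*(-4) + (2)*(-4) = -12
= [[94, -44], [-60, -4], [-37, -12]]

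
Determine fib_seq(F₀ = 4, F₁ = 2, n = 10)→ F_2 = F_1 + F_0 = 6
F_3 = F_2 + F_1 = 8
F_4 = F_3 + F_2 = 14
...
= [4, 2, 6, 8, 14, 22, 36, 58, 94, 152]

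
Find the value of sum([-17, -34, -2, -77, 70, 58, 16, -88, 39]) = -35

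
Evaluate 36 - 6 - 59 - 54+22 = -61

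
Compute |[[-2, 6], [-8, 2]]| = (-2)*(2) - (6)*(-8)
= 44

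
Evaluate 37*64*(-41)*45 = -4368960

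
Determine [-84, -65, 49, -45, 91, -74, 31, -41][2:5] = [49, -45, 91]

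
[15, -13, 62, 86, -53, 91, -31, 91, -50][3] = 86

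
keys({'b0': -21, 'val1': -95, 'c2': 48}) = ['b0', 'val1', 'c2']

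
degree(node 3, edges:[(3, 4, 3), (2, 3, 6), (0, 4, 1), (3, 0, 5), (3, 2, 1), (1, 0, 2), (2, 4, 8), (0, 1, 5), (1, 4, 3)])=incident: (3,4), (2,3), (3,0), (3,2)
= 4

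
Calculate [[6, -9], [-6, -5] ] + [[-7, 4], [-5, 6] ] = [[-1, -5], [-11, 1]]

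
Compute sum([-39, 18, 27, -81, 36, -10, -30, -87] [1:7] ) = slice → [18, 27, -81, 36, -10, -30]
18 + 27 + (-81) + 36 + (-10) + (-30)
= -40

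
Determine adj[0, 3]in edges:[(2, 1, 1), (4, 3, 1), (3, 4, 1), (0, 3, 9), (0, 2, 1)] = 9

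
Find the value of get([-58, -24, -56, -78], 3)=-78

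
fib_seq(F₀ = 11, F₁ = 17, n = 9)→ F_2 = F_1 + F_0 = 28
F_3 = F_2 + F_1 = 45
F_4 = F_3 + F_2 = 73
...
= [11, 17, 28, 45, 73, 118, 191, 309, 500]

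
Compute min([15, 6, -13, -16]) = -16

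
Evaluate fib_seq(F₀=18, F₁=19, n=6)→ [18, 19, 37, 56, 93, 149]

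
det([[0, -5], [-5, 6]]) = -25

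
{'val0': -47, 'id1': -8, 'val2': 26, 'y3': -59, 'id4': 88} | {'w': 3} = {'val0': -47, 'id1': -8, 'val2': 26, 'y3': -59, 'id4': 88, 'w': 3}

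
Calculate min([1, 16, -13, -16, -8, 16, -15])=-16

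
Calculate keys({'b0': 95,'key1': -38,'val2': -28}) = ['b0', 'key1', 'val2']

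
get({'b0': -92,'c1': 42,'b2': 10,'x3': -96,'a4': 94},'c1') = 42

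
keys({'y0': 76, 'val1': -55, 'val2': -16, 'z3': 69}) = ['y0', 'val1', 'val2', 'z3']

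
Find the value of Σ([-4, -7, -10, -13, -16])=-50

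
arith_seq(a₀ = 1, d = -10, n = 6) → a_0 = 1 + 0*-10 = 1
a_1 = 1 + 1*-10 = -9
a_2 = 1 + 2*-10 = -19
...
= [1, -9, -19, -29, -39, -49]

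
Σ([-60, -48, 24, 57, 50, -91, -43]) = (-60) + (-48) + 24 + 57 + 50 + (-91) + (-43)
= -111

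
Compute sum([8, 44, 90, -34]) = 108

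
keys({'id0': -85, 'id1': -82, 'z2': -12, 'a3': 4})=['id0', 'id1', 'z2', 'a3']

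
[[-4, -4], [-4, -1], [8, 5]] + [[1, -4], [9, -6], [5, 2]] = [[-3, -8], [5, -7], [13, 7]]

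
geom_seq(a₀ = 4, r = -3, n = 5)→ [4, -12, 36, -108, 324]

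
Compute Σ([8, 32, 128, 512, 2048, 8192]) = 10920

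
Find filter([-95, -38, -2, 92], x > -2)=[92]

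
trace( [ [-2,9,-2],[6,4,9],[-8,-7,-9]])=-7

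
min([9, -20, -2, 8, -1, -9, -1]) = -20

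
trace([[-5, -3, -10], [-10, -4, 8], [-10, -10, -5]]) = diagonal: (-5) + (-4) + (-5)
= -14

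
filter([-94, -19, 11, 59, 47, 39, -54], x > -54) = keep x where x > -54: -94✗, -19✓, 11✓, 59✓, 47✓, 39✓, -54✗
= [-19, 11, 59, 47, 39]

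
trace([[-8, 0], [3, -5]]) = diagonal: (-8) + (-5)
= -13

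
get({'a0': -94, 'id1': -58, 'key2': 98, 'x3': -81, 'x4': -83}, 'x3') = -81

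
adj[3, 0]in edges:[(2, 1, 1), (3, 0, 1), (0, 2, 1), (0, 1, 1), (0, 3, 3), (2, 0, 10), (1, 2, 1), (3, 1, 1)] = 1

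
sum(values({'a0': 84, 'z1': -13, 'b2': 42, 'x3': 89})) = 84 + (-13) + 42 + 89
= 202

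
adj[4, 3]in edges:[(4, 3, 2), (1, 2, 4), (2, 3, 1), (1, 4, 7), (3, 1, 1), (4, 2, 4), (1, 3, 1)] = 2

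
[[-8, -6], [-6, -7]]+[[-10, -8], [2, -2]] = [[-18, -14], [-4, -9]]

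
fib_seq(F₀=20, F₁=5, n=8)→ [20, 5, 25, 30, 55, 85, 140, 225]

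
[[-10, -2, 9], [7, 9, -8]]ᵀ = [[-10, 7], [-2, 9], [9, -8]]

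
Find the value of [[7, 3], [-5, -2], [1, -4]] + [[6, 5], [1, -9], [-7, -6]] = [[13, 8], [-4, -11], [-6, -10]]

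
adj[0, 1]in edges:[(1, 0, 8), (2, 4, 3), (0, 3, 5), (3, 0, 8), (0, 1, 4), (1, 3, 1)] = 4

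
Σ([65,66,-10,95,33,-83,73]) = 65 + 66 + (-10) + 95 + 33 + (-83) + 73
= 239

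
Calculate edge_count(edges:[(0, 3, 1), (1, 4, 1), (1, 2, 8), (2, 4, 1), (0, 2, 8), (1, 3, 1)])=6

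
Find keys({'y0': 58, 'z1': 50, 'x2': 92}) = ['y0', 'z1', 'x2']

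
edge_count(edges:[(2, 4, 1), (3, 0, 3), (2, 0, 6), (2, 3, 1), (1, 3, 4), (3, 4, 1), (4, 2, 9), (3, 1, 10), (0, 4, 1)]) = 9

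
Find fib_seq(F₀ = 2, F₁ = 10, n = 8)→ F_2 = F_1 + F_0 = 12
F_3 = F_2 + F_1 = 22
F_4 = F_3 + F_2 = 34
...
= [2, 10, 12, 22, 34, 56, 90, 146]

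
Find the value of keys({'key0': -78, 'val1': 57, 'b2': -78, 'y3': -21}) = ['key0', 'val1', 'b2', 'y3']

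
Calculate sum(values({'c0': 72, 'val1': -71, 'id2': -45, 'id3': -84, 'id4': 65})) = 72 + (-71) + (-45) + (-84) + 65
= -63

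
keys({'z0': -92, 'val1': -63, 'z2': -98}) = ['z0', 'val1', 'z2']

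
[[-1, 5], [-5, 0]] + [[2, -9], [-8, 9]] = [[1, -4], [-13, 9]]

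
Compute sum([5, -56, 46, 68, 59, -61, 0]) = 5 + (-56) + 46 + 68 + 59 + (-61) + 0
= 61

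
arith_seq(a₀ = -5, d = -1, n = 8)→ a_0 = -5 + 0*-1 = -5
a_1 = -5 + 1*-1 = -6
a_2 = -5 + 2*-1 = -7
...
= [-5, -6, -7, -8, -9, -10, -11, -12]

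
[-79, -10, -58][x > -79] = keep x where x > -79: -79✗, -10✓, -58✓
= [-10, -58]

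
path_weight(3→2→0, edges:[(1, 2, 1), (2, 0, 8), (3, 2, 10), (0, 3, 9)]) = w(3→2)=10 + w(2→0)=8
= 18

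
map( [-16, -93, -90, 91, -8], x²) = (-16)²=256, (-93)²=8649, (-90)²=8100, (91)²=8281, (-8)²=64
= [256, 8649, 8100, 8281, 64]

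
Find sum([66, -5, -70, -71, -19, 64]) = -35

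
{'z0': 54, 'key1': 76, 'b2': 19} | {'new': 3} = {'z0': 54, 'key1': 76, 'b2': 19, 'new': 3}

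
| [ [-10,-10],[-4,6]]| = -100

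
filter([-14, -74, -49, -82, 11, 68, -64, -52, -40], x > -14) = keep x where x > -14: -14✗, -74✗, -49✗, -82✗, 11✓, 68✓, -64✗, -52✗, -40✗
= [11, 68]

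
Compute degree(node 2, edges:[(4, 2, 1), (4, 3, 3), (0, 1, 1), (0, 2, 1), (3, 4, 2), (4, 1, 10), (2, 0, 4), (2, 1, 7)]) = 4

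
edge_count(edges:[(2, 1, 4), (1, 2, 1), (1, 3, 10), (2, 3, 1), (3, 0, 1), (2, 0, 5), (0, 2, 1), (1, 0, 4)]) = 8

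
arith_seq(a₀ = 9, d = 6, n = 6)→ [9, 15, 21, 27, 33, 39]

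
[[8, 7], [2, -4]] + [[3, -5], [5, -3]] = [[11, 2], [7, -7]]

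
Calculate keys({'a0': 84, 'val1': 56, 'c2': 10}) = ['a0', 'val1', 'c2']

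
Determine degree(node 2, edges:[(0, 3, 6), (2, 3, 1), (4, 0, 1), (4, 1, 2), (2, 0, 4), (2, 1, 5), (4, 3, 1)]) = 3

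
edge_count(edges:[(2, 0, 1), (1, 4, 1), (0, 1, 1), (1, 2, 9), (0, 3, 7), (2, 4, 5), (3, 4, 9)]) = 7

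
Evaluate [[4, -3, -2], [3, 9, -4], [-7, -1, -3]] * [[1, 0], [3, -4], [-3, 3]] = [[1, 6], [42, -48], [-1, -5]]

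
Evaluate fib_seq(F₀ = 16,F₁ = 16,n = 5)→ F_2 = F_1 + F_0 = 32
F_3 = F_2 + F_1 = 48
F_4 = F_3 + F_2 = 80
= [16, 16, 32, 48, 80]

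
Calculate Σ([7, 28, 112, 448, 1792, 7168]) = 9555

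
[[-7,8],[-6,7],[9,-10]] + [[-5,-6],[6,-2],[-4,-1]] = [[-12, 2], [0, 5], [5, -11]]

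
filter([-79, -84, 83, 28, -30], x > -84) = [-79, 83, 28, -30]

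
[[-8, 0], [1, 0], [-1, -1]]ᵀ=[[-8, 1, -1], [0, 0, -1]]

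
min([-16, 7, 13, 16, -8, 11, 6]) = -16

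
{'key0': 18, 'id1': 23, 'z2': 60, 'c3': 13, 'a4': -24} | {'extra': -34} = {'key0': 18, 'id1': 23, 'z2': 60, 'c3': 13, 'a4': -24, 'extra': -34}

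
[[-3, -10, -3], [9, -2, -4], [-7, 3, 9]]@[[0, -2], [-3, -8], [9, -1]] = [[3, 89], [-30, 2], [72, -19]]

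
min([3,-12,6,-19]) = -19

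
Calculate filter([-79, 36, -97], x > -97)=[-79, 36]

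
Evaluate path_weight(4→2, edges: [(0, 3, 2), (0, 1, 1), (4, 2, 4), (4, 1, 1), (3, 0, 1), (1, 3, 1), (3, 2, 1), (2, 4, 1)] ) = 4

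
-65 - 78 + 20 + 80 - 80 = -123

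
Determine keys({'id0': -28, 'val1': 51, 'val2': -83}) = ['id0', 'val1', 'val2']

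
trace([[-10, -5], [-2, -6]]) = -16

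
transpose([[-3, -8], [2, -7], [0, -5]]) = [[-3, 2, 0], [-8, -7, -5]]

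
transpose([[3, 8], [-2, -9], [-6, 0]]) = [[3, -2, -6], [8, -9, 0]]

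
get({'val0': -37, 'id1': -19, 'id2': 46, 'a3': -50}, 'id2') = 46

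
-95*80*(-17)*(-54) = -6976800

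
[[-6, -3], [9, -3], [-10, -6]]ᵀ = [[-6, 9, -10], [-3, -3, -6]]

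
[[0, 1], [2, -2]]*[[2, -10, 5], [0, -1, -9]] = C[0][0] = (0)*(2) + (1)*(0) = 0
C[0][1] = (0)*(-10) + (1)*(-1) = -1
C[0][2] = (0)*(5) + (1)*(-9) = -9
C[1][0] = (2)*(2) + (-2)*(0) = 4
C[1][1] = (2)*(-10) + (-2)*(-1) = -18
C[1][2] = (2)*(5) + (-2)*(-9) = 28
= [[0, -1, -9], [4, -18, 28]]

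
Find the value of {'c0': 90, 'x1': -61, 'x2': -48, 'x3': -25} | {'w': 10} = {'c0': 90, 'x1': -61, 'x2': -48, 'x3': -25, 'w': 10}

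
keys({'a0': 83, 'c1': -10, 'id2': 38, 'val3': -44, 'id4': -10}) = ['a0', 'c1', 'id2', 'val3', 'id4']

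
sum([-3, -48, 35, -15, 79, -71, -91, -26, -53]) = (-3) + (-48) + 35 + (-15) + 79 + (-71) + (-91) + (-26) + (-53)
= -193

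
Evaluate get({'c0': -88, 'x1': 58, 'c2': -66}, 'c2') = -66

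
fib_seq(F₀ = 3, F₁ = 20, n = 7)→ [3, 20, 23, 43, 66, 109, 175]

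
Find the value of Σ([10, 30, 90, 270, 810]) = 1210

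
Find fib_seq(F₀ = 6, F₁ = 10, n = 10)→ [6, 10, 16, 26, 42, 68, 110, 178, 288, 466]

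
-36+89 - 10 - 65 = -22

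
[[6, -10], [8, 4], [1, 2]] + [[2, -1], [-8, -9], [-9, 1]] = [[8, -11], [0, -5], [-8, 3]]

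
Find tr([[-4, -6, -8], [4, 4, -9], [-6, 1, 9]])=diagonal: (-4) + 4 + 9
= 9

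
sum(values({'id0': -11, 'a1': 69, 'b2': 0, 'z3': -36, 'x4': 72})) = 94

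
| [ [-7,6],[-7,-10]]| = (-7)*(-10) - (6)*(-7)
= 112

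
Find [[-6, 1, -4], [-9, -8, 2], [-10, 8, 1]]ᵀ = [[-6, -9, -10], [1, -8, 8], [-4, 2, 1]]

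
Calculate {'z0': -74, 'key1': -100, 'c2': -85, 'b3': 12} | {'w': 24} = {'z0': -74, 'key1': -100, 'c2': -85, 'b3': 12, 'w': 24}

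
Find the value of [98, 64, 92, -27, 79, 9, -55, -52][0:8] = [98, 64, 92, -27, 79, 9, -55, -52]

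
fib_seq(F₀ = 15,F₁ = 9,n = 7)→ F_2 = F_1 + F_0 = 24
F_3 = F_2 + F_1 = 33
F_4 = F_3 + F_2 = 57
...
= [15, 9, 24, 33, 57, 90, 147]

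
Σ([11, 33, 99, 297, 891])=11 + 33 + 99 + 297 + 891
= 1331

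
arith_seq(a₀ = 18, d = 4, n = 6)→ a_0 = 18 + 0*4 = 18
a_1 = 18 + 1*4 = 22
a_2 = 18 + 2*4 = 26
...
= [18, 22, 26, 30, 34, 38]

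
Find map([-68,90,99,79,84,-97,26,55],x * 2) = -68*2=-136, 90*2=180, 99*2=198, 79*2=158, 84*2=168, -97*2=-194, 26*2=52, 55*2=110
= [-136, 180, 198, 158, 168, -194, 52, 110]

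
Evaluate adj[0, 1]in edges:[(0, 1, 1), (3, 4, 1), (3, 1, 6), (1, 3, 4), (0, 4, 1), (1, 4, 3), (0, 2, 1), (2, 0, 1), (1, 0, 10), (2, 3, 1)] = 1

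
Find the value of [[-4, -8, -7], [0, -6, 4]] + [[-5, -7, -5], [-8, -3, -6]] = [[-9, -15, -12], [-8, -9, -2]]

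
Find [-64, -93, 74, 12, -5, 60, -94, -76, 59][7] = -76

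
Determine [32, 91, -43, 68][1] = 91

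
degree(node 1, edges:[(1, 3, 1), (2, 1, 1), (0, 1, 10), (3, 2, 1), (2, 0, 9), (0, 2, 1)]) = 3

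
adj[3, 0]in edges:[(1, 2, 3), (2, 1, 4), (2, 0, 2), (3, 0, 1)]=1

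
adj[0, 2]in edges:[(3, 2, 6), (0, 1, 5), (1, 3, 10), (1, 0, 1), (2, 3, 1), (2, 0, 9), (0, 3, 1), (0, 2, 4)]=4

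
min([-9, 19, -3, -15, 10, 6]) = -15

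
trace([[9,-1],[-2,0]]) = diagonal: 9 + 0
= 9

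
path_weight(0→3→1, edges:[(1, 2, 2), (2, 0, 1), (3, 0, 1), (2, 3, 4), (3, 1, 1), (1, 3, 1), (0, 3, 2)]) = w(0→3)=2 + w(3→1)=1
= 3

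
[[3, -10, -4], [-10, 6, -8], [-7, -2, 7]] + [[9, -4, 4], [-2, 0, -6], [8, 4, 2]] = [[12, -14, 0], [-12, 6, -14], [1, 2, 9]]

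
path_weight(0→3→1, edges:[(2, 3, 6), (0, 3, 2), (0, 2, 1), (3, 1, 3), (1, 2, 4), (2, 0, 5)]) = 5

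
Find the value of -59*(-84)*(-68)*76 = -25612608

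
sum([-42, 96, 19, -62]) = 11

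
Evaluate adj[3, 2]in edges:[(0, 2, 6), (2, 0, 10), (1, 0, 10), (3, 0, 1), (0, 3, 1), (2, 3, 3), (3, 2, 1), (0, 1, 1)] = 1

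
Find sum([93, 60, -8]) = 93 + 60 + (-8)
= 145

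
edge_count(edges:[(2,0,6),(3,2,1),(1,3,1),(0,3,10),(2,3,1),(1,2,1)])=6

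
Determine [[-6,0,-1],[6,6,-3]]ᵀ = [[-6, 6], [0, 6], [-1, -3]]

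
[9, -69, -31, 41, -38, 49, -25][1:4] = [-69, -31, 41]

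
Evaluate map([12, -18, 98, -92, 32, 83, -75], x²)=[144, 324, 9604, 8464, 1024, 6889, 5625]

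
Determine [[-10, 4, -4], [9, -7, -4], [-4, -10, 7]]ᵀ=[[-10, 9, -4], [4, -7, -10], [-4, -4, 7]]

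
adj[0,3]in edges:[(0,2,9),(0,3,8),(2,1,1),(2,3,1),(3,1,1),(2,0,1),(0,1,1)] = 8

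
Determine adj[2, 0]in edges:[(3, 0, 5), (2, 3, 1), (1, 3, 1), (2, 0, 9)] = 9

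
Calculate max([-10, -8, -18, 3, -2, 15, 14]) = 15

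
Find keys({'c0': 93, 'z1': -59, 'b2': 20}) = ['c0', 'z1', 'b2']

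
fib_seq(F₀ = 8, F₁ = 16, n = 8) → F_2 = F_1 + F_0 = 24
F_3 = F_2 + F_1 = 40
F_4 = F_3 + F_2 = 64
...
= [8, 16, 24, 40, 64, 104, 168, 272]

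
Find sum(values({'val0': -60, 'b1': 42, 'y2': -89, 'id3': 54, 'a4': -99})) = (-60) + 42 + (-89) + 54 + (-99)
= -152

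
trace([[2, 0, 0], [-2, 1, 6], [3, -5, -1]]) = 2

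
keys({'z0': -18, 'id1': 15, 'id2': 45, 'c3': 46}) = ['z0', 'id1', 'id2', 'c3']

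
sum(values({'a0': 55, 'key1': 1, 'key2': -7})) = 49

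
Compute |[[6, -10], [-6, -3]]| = -78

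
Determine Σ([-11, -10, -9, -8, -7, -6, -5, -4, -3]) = (-11) + (-10) + (-9) + (-8) + (-7) + (-6) + (-5) + (-4) + (-3)
= -63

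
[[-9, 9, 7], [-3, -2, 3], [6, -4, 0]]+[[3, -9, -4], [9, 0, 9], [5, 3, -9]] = [[-6, 0, 3], [6, -2, 12], [11, -1, -9]]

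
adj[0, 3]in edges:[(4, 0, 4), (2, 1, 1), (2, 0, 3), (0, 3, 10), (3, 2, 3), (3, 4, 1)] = 10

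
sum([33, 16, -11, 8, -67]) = 33 + 16 + (-11) + 8 + (-67)
= -21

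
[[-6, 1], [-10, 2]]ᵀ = [[-6, -10], [1, 2]]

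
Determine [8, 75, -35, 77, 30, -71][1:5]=[75, -35, 77, 30]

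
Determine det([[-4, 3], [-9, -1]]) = 31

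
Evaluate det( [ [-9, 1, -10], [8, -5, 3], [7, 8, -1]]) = -790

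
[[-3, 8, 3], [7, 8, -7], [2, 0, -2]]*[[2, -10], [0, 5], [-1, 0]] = C[0][0] = (-3)*(2) + (8)*(0) + (3)*(-1) = -9
C[0][1] = (-3)*(-10) + (8)*(5) + (3)*(0) = 70
C[1][0] = (7)*(2) + (8)*(0) + (-7)*(-1) = 21
C[1][1] = (7)*(-10) + (8)*(5) + (-7)*(0) = -30
C[2][0] = (2)*(2) + (0)*(0) + (-2)*(-1) = 6
C[2][1] = (2)*(-10) + (0)*(5) + (-2)*(0) = -20
= [[-9, 70], [21, -30], [6, -20]]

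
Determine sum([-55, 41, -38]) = -52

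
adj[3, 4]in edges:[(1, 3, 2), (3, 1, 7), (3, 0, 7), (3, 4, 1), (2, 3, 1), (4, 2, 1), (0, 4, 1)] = 1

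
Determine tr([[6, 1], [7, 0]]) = diagonal: 6 + 0
= 6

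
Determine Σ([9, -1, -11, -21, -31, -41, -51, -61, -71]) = 9 + (-1) + (-11) + (-21) + (-31) + (-41) + (-51) + (-61) + (-71)
= -279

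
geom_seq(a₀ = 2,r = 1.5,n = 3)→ a_0 = 2*1.5^0 = 2.0
a_1 = 2*1.5^1 = 3.0
a_2 = 2*1.5^2 = 4.5
= [2.0, 3.0, 4.5]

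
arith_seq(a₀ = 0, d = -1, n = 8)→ a_0 = 0 + 0*-1 = 0
a_1 = 0 + 1*-1 = -1
a_2 = 0 + 2*-1 = -2
...
= [0, -1, -2, -3, -4, -5, -6, -7]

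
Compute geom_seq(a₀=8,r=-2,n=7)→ a_0 = 8*(-2)^0 = 8
a_1 = 8*(-2)^1 = -16
a_2 = 8*(-2)^2 = 32
...
= [8, -16, 32, -64, 128, -256, 512]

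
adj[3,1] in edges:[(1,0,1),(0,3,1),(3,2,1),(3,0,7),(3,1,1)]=1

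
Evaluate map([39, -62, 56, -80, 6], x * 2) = [78, -124, 112, -160, 12]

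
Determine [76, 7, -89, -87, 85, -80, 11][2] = -89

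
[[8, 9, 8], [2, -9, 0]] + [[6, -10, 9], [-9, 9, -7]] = [[14, -1, 17], [-7, 0, -7]]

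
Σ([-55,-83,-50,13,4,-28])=(-55) + (-83) + (-50) + 13 + 4 + (-28)
= -199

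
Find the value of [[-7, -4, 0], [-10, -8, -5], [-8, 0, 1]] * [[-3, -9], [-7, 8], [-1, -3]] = C[0][0] = (-7)*(-3) + (-4)*(-7) + (0)*(-1) = 49
C[0][1] = (-7)*(-9) + (-4)*(8) + (0)*(-3) = 31
C[1][0] = (-10)*(-3) + (-8)*(-7) + (-5)*(-1) = 91
C[1][1] = (-10)*(-9) + (-8)*(8) + (-5)*(-3) = 41
C[2][0] = (-8)*(-3) + (0)*(-7) + (1)*(-1) = 23
C[2][1] = (-8)*(-9) + (0)*(8) + (1)*(-3) = 69
= [[49, 31], [91, 41], [23, 69]]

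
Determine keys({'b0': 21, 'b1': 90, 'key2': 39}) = ['b0', 'b1', 'key2']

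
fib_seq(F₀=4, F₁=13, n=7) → F_2 = F_1 + F_0 = 17
F_3 = F_2 + F_1 = 30
F_4 = F_3 + F_2 = 47
...
= [4, 13, 17, 30, 47, 77, 124]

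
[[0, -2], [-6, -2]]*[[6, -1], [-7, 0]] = [[14, 0], [-22, 6]]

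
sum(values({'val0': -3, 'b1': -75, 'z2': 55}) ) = -23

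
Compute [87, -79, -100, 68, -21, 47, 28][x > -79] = [87, 68, -21, 47, 28]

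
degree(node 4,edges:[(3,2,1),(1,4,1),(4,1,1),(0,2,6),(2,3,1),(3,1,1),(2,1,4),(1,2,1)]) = 2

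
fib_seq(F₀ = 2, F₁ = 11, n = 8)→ [2, 11, 13, 24, 37, 61, 98, 159]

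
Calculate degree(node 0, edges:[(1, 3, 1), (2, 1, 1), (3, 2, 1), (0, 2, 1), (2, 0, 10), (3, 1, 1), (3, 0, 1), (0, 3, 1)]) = incident: (0,2), (2,0), (3,0), (0,3)
= 4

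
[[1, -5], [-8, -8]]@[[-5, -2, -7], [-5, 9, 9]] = [[20, -47, -52], [80, -56, -16]]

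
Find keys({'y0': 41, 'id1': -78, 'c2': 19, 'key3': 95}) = ['y0', 'id1', 'c2', 'key3']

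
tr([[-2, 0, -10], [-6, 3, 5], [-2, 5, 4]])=diagonal: (-2) + 3 + 4
= 5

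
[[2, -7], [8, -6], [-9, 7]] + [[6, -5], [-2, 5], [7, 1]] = [[8, -12], [6, -1], [-2, 8]]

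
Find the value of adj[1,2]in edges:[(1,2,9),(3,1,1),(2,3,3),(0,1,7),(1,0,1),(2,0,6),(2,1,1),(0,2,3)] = 9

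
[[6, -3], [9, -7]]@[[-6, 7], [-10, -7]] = C[0][0] = (6)*(-6) + (-3)*(-10) = -6
C[0][1] = (6)*(7) + (-3)*(-7) = 63
C[1][0] = (9)*(-6) + (-7)*(-10) = 16
C[1][1] = (9)*(7) + (-7)*(-7) = 112
= [[-6, 63], [16, 112]]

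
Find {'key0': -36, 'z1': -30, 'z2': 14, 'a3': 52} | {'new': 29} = {'key0': -36, 'z1': -30, 'z2': 14, 'a3': 52, 'new': 29}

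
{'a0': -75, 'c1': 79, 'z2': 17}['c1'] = 79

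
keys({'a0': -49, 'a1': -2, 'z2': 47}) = ['a0', 'a1', 'z2']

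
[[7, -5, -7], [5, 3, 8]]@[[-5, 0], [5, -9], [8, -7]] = [[-116, 94], [54, -83]]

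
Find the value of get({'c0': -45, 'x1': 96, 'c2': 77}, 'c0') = -45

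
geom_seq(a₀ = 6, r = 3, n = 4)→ [6, 18, 54, 162]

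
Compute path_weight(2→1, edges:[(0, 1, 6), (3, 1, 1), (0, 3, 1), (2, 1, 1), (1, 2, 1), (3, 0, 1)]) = w(2→1)=1
= 1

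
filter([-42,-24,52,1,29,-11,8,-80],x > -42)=keep x where x > -42: -42✗, -24✓, 52✓, 1✓, 29✓, -11✓, 8✓, -80✗
= [-24, 52, 1, 29, -11, 8]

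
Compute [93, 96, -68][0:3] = [93, 96, -68]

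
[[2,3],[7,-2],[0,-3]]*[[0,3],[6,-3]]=[[18, -3], [-12, 27], [-18, 9]]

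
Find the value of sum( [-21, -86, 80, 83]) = (-21) + (-86) + 80 + 83
= 56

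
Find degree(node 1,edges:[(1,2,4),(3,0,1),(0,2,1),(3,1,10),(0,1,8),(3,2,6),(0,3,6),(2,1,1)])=incident: (1,2), (3,1), (0,1), (2,1)
= 4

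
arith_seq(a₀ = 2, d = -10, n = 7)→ a_0 = 2 + 0*-10 = 2
a_1 = 2 + 1*-10 = -8
a_2 = 2 + 2*-10 = -18
...
= [2, -8, -18, -28, -38, -48, -58]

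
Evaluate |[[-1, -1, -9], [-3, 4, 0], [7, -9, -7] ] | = 58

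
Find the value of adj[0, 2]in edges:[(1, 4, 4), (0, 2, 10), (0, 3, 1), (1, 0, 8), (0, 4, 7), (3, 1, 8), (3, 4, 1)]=10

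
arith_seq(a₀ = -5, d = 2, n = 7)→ [-5, -3, -1, 1, 3, 5, 7]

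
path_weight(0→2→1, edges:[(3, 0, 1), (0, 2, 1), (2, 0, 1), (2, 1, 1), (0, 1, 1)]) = w(0→2)=1 + w(2→1)=1
= 2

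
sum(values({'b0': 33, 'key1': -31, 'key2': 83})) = 33 + (-31) + 83
= 85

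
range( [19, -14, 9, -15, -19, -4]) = 38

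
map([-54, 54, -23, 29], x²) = (-54)²=2916, (54)²=2916, (-23)²=529, (29)²=841
= [2916, 2916, 529, 841]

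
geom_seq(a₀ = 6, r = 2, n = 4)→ a_0 = 6*2^0 = 6
a_1 = 6*2^1 = 12
a_2 = 6*2^2 = 24
...
= [6, 12, 24, 48]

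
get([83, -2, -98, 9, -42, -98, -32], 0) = 83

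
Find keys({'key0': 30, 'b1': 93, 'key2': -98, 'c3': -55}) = ['key0', 'b1', 'key2', 'c3']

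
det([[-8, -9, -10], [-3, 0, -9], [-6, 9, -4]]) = (1)*(-8)*det([[0, -9], [9, -4]]) + (-1)*(-9)*det([[-3, -9], [-6, -4]]) + (1)*(-10)*det([[-3, 0], [-6, 9]])
= -648 + -378 + 270
= -756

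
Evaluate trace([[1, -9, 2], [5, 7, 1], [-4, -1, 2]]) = diagonal: 1 + 7 + 2
= 10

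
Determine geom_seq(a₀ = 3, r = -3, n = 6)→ a_0 = 3*(-3)^0 = 3
a_1 = 3*(-3)^1 = -9
a_2 = 3*(-3)^2 = 27
...
= [3, -9, 27, -81, 243, -729]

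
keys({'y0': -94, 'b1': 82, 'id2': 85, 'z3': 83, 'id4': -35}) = ['y0', 'b1', 'id2', 'z3', 'id4']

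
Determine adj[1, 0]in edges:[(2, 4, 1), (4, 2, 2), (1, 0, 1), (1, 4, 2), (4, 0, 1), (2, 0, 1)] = 1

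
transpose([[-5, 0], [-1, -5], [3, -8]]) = [[-5, -1, 3], [0, -5, -8]]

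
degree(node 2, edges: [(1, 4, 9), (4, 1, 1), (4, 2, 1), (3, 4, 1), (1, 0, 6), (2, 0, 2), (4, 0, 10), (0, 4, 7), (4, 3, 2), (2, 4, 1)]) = 3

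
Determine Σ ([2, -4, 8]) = 2 + -4 + 8
= 6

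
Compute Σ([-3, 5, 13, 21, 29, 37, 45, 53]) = (-3) + 5 + 13 + 21 + 29 + 37 + 45 + 53
= 200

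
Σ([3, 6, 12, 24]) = 3 + 6 + 12 + 24
= 45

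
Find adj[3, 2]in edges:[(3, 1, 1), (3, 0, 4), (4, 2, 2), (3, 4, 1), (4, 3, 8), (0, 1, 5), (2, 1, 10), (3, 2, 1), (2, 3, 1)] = 1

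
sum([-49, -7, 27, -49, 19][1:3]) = 20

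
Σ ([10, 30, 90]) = 130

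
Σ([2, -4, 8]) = 6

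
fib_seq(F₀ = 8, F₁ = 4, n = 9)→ F_2 = F_1 + F_0 = 12
F_3 = F_2 + F_1 = 16
F_4 = F_3 + F_2 = 28
...
= [8, 4, 12, 16, 28, 44, 72, 116, 188]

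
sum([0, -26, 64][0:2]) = -26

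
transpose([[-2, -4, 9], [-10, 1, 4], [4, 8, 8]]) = [[-2, -10, 4], [-4, 1, 8], [9, 4, 8]]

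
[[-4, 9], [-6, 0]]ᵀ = [[-4, -6], [9, 0]]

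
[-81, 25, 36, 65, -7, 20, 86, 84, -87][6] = 86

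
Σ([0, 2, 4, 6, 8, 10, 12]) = 42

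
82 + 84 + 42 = 208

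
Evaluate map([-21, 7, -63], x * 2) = [-42, 14, -126]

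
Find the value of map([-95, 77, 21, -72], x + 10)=-95+10=-85, 77+10=87, 21+10=31, -72+10=-62
= [-85, 87, 31, -62]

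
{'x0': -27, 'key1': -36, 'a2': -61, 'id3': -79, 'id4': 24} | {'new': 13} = {'x0': -27, 'key1': -36, 'a2': -61, 'id3': -79, 'id4': 24, 'new': 13}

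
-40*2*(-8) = 640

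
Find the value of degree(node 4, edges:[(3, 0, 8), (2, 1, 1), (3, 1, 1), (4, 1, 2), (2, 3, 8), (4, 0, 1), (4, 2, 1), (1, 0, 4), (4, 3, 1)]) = incident: (4,1), (4,0), (4,2), (4,3)
= 4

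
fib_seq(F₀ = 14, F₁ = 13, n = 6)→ F_2 = F_1 + F_0 = 27
F_3 = F_2 + F_1 = 40
F_4 = F_3 + F_2 = 67
...
= [14, 13, 27, 40, 67, 107]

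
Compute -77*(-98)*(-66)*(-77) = 38348772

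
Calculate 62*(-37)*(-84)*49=9442104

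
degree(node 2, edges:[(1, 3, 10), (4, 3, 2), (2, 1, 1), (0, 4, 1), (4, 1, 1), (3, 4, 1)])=1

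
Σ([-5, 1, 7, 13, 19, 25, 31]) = (-5) + 1 + 7 + 13 + 19 + 25 + 31
= 91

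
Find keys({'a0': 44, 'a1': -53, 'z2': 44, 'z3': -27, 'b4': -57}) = ['a0', 'a1', 'z2', 'z3', 'b4']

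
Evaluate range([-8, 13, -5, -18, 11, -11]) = 31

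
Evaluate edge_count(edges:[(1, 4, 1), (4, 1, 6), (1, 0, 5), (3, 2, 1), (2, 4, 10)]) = 5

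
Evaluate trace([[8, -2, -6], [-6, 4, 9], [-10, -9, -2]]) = 10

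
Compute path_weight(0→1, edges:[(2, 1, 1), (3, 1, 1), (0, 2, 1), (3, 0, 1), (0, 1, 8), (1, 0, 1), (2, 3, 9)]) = 8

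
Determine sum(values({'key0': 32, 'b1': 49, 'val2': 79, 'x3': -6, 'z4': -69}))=32 + 49 + 79 + (-6) + (-69)
= 85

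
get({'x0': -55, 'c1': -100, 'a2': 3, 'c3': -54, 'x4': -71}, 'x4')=-71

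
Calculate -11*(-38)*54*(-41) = -925452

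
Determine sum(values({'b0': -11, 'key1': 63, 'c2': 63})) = 115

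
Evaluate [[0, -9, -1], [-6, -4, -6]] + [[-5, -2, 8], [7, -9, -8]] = [[-5, -11, 7], [1, -13, -14]]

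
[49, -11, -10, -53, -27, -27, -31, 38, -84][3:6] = [-53, -27, -27]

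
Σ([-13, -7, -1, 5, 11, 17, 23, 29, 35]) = (-13) + (-7) + (-1) + 5 + 11 + 17 + 23 + 29 + 35
= 99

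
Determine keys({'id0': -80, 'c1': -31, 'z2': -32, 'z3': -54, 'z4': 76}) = ['id0', 'c1', 'z2', 'z3', 'z4']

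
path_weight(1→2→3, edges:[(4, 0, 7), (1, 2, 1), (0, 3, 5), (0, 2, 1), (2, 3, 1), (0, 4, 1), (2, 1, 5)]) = 2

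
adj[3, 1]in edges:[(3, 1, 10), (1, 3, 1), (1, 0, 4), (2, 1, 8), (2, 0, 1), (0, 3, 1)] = 10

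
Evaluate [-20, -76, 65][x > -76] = keep x where x > -76: -20✓, -76✗, 65✓
= [-20, 65]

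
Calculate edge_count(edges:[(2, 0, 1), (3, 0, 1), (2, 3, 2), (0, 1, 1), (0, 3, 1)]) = 5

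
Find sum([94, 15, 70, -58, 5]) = 94 + 15 + 70 + (-58) + 5
= 126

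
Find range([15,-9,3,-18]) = 33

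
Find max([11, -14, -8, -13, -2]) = 11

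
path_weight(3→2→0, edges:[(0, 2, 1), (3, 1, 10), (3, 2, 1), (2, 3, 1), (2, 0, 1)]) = w(3→2)=1 + w(2→0)=1
= 2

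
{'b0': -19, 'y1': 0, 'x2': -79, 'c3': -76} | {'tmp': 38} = {'b0': -19, 'y1': 0, 'x2': -79, 'c3': -76, 'tmp': 38}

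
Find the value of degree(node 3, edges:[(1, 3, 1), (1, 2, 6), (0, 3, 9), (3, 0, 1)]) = incident: (1,3), (0,3), (3,0)
= 3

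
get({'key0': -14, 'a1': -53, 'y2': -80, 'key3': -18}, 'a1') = -53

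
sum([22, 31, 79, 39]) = 22 + 31 + 79 + 39
= 171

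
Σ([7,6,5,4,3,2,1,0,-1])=7 + 6 + 5 + 4 + 3 + 2 + 1 + 0 + (-1)
= 27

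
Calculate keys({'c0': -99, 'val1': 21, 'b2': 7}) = ['c0', 'val1', 'b2']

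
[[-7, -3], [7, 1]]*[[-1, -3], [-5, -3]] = [[22, 30], [-12, -24]]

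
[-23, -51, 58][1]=-51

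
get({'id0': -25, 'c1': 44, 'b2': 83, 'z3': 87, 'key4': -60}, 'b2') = 83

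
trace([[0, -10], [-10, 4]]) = diagonal: 0 + 4
= 4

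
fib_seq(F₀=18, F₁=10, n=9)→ F_2 = F_1 + F_0 = 28
F_3 = F_2 + F_1 = 38
F_4 = F_3 + F_2 = 66
...
= [18, 10, 28, 38, 66, 104, 170, 274, 444]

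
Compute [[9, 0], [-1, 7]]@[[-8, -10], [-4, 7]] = C[0][0] = (9)*(-8) + (0)*(-4) = -72
C[0][1] = (9)*(-10) + (0)*(7) = -90
C[1][0] = (-1)*(-8) + (7)*(-4) = -20
C[1][1] = (-1)*(-10) + (7)*(7) = 59
= [[-72, -90], [-20, 59]]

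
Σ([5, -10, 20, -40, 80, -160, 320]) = 5 + -10 + 20 + -40 + 80 + -160 + 320
= 215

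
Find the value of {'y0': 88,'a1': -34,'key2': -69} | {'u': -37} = {'y0': 88, 'a1': -34, 'key2': -69, 'u': -37}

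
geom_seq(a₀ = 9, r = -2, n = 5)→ a_0 = 9*(-2)^0 = 9
a_1 = 9*(-2)^1 = -18
a_2 = 9*(-2)^2 = 36
...
= [9, -18, 36, -72, 144]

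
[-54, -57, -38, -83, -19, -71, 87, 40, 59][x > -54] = [-38, -19, 87, 40, 59]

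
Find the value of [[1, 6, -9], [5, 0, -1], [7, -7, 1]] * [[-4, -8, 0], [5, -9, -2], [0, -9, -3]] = C[0][0] = (1)*(-4) + (6)*(5) + (-9)*(0) = 26
C[0][1] = (1)*(-8) + (6)*(-9) + (-9)*(-9) = 19
C[0][2] = (1)*(0) + (6)*(-2) + (-9)*(-3) = 15
C[1][0] = (5)*(-4) + (0)*(5) + (-1)*(0) = -20
C[1][1] = (5)*(-8) + (0)*(-9) + (-1)*(-9) = -31
C[1][2] = (5)*(0) + (0)*(-2) + (-1)*(-3) = 3
... (3 more cells)
= [[26, 19, 15], [-20, -31, 3], [-63, -2, 11]]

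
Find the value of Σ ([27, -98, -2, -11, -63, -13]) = -160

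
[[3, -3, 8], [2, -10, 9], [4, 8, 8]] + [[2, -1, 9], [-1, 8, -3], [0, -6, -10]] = [[5, -4, 17], [1, -2, 6], [4, 2, -2]]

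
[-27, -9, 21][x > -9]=keep x where x > -9: -27✗, -9✗, 21✓
= [21]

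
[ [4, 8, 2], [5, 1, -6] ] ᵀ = [[4, 5], [8, 1], [2, -6]]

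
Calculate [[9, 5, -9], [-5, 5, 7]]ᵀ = [[9, -5], [5, 5], [-9, 7]]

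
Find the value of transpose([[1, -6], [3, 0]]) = [[1, 3], [-6, 0]]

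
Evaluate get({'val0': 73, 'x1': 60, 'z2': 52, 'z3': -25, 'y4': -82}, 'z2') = 52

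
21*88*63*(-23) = -2677752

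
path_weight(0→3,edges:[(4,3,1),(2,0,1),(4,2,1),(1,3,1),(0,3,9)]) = w(0→3)=9
= 9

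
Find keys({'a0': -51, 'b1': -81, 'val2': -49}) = ['a0', 'b1', 'val2']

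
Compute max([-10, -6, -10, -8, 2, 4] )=4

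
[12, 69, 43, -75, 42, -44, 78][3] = -75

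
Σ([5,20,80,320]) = 5 + 20 + 80 + 320
= 425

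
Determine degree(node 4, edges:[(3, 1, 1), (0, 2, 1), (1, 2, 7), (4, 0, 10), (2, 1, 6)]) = 1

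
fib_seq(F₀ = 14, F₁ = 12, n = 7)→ [14, 12, 26, 38, 64, 102, 166]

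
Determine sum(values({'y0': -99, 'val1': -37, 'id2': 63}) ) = (-99) + (-37) + 63
= -73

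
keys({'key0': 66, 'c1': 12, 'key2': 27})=['key0', 'c1', 'key2']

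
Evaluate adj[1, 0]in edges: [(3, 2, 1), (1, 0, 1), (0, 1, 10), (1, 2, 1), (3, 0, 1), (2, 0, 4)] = 1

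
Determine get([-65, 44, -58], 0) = -65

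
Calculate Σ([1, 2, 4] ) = 1 + 2 + 4
= 7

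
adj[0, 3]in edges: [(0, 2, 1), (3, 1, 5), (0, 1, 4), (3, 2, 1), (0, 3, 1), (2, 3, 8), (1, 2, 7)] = 1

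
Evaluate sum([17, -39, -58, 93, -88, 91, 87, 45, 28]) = 17 + (-39) + (-58) + 93 + (-88) + 91 + 87 + 45 + 28
= 176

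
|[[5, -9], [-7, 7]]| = -28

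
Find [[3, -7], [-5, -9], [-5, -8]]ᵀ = [[3, -5, -5], [-7, -9, -8]]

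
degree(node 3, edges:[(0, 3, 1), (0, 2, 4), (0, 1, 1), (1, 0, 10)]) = incident: (0,3)
= 1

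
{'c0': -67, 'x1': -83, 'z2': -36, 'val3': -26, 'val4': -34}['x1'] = -83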